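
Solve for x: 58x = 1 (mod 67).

Step 1: We need x such that 58 * x = 1 (mod 67).
Step 2: Using the extended Euclidean algorithm or trial:
  58 * 52 = 3016 = 45 * 67 + 1.
Step 3: Since 3016 mod 67 = 1, the inverse is x = 52.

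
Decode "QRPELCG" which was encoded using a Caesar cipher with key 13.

Step 1: Reverse the shift by subtracting 13 from each letter position.
  Q (position 16) -> position (16-13) mod 26 = 3 -> D
  R (position 17) -> position (17-13) mod 26 = 4 -> E
  P (position 15) -> position (15-13) mod 26 = 2 -> C
  E (position 4) -> position (4-13) mod 26 = 17 -> R
  L (position 11) -> position (11-13) mod 26 = 24 -> Y
  C (position 2) -> position (2-13) mod 26 = 15 -> P
  G (position 6) -> position (6-13) mod 26 = 19 -> T
Decrypted message: DECRYPT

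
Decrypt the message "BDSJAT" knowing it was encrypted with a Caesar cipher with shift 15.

Step 1: Reverse the shift by subtracting 15 from each letter position.
  B (position 1) -> position (1-15) mod 26 = 12 -> M
  D (position 3) -> position (3-15) mod 26 = 14 -> O
  S (position 18) -> position (18-15) mod 26 = 3 -> D
  J (position 9) -> position (9-15) mod 26 = 20 -> U
  A (position 0) -> position (0-15) mod 26 = 11 -> L
  T (position 19) -> position (19-15) mod 26 = 4 -> E
Decrypted message: MODULE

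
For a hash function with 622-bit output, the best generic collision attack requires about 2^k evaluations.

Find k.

Step 1: The hash has a 622-bit output.
Step 2: Collision resistance means it should be infeasible to find any x != y with h(x) = h(y).
By the birthday bound, a generic collision search succeeds after about sqrt(2^622) = 2^(622/2) = 2^311 evaluations.
Step 3: Security level = 311 bits.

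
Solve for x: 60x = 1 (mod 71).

Step 1: We need x such that 60 * x = 1 (mod 71).
Step 2: Using the extended Euclidean algorithm or trial:
  60 * 58 = 3480 = 49 * 71 + 1.
Step 3: Since 3480 mod 71 = 1, the inverse is x = 58.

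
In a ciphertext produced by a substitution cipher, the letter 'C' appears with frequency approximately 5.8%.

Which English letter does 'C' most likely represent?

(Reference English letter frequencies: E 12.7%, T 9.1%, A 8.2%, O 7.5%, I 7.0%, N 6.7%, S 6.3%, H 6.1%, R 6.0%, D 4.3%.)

Step 1: The observed frequency is 5.8%.
Step 2: Compare with English frequencies:
  E: 12.7% (difference: 6.9%)
  T: 9.1% (difference: 3.3%)
  A: 8.2% (difference: 2.4%)
  O: 7.5% (difference: 1.7%)
  I: 7.0% (difference: 1.2%)
  N: 6.7% (difference: 0.9%)
  S: 6.3% (difference: 0.5%)
  H: 6.1% (difference: 0.3%)
  R: 6.0% (difference: 0.2%) <-- closest
  D: 4.3% (difference: 1.5%)
Step 3: 'C' most likely represents 'R' (frequency 6.0%).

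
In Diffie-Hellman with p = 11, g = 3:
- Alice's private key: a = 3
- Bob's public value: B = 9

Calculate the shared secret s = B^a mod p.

Step 1: s = B^a mod p = 9^3 mod 11.
  9^1 mod 11 = 9
  9^2 mod 11 = (9 * 9) mod 11 = 4
  9^3 mod 11 = (4 * 9) mod 11 = 3
Result: shared secret = 3.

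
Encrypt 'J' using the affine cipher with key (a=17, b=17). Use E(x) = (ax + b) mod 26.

Step 1: Convert 'J' to number: x = 9.
Step 2: E(9) = (17 * 9 + 17) mod 26 = 170 mod 26 = 14.
Step 3: Convert 14 back to letter: O.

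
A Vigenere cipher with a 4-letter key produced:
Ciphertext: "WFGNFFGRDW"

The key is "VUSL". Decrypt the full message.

Step 1: Key 'VUSL' has length 4. Extended key: VUSLVUSLVU
Step 2: Decrypt each position:
  W(22) - V(21) = 1 = B
  F(5) - U(20) = 11 = L
  G(6) - S(18) = 14 = O
  N(13) - L(11) = 2 = C
  F(5) - V(21) = 10 = K
  F(5) - U(20) = 11 = L
  G(6) - S(18) = 14 = O
  R(17) - L(11) = 6 = G
  D(3) - V(21) = 8 = I
  W(22) - U(20) = 2 = C
Plaintext: BLOCKLOGIC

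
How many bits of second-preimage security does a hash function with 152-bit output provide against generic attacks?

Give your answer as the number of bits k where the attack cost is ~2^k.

Step 1: The hash has a 152-bit output.
Step 2: Second-preimage resistance means: given a specific input x, it should be infeasible to find a different y with h(y) = h(x).
With a 152-bit output, a generic search for a second preimage costs about 2^152 evaluations (each trial matches the fixed target with probability 2^-152).
Step 3: Security level = 152 bits.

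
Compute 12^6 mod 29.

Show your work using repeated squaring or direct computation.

Step 1: Compute 12^6 mod 29 step by step, reducing modulo 29 at each step.
  12^1 mod 29 = 12
  12^2 mod 29 = (12 * 12) mod 29 = 28
  12^3 mod 29 = (28 * 12) mod 29 = 17
  12^4 mod 29 = (17 * 12) mod 29 = 1
  12^5 mod 29 = (1 * 12) mod 29 = 12
  12^6 mod 29 = (12 * 12) mod 29 = 28
Step 2: Result = 28.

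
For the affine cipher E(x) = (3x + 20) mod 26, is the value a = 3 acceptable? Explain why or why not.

Step 1: Compute gcd(3, 26).
Step 2: gcd(3, 26) = 1.
Since gcd = 1, 3 is coprime with 26, so it is a valid key.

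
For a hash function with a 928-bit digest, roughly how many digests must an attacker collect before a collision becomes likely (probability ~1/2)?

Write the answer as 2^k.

Step 1: The birthday paradox gives collision probability ~50% after sqrt(2^n) = 2^(n/2) hashes.
Step 2: For 928-bit output: 2^(928/2) = 2^464.
Step 3: Approximately 2^464 hash computations needed.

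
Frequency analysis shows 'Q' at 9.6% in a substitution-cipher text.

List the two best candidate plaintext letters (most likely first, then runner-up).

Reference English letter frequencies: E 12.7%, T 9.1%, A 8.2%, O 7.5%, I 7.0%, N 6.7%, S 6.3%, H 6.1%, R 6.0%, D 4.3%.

Step 1: Observed frequency of 'Q' is 9.6%.
Step 2: Compute distances to each reference frequency and sort:
  T (9.1%): difference = 0.5% <-- BEST
  A (8.2%): difference = 1.4% <-- RUNNER-UP
  O (7.5%): difference = 2.1%
  I (7.0%): difference = 2.6%
  N (6.7%): difference = 2.9%
Step 3: Most likely is 'T' (9.1%, diff 0.5%); second most likely is 'A' (8.2%, diff 1.4%).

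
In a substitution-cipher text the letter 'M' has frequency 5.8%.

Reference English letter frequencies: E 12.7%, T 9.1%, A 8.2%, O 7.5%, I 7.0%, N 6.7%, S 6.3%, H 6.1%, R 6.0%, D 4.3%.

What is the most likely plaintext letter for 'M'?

Step 1: The observed frequency is 5.8%.
Step 2: Compare with English frequencies:
  E: 12.7% (difference: 6.9%)
  T: 9.1% (difference: 3.3%)
  A: 8.2% (difference: 2.4%)
  O: 7.5% (difference: 1.7%)
  I: 7.0% (difference: 1.2%)
  N: 6.7% (difference: 0.9%)
  S: 6.3% (difference: 0.5%)
  H: 6.1% (difference: 0.3%)
  R: 6.0% (difference: 0.2%) <-- closest
  D: 4.3% (difference: 1.5%)
Step 3: 'M' most likely represents 'R' (frequency 6.0%).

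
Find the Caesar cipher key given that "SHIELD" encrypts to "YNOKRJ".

Step 1: Compare first letters: S (position 18) -> Y (position 24).
Step 2: Shift = (24 - 18) mod 26 = 6.
The shift value is 6.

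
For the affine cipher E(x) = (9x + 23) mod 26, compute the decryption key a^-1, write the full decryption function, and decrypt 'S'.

Step 1: Find a^-1, the modular inverse of 9 mod 26.
Step 2: We need 9 * a^-1 = 1 (mod 26).
Step 3: 9 * 3 = 27 = 1 * 26 + 1, so a^-1 = 3.
Step 4: D(y) = 3(y - 23) mod 26.
Step 5: Apply to 'S' (y = 18): D(18) = 3 * (18 - 23) mod 26 = 3 * -5 mod 26 = 11 -> 'L'.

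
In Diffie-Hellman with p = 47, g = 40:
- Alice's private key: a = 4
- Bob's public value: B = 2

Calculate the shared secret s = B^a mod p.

Step 1: s = B^a mod p = 2^4 mod 47.
  2^1 mod 47 = 2
  2^2 mod 47 = (2 * 2) mod 47 = 4
  2^3 mod 47 = (4 * 2) mod 47 = 8
  2^4 mod 47 = (8 * 2) mod 47 = 16
Result: shared secret = 16.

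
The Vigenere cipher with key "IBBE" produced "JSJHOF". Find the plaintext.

Step 1: Extend key: IBBEIB
Step 2: Decrypt each letter (c - k) mod 26:
  J(9) - I(8) = (9-8) mod 26 = 1 = B
  S(18) - B(1) = (18-1) mod 26 = 17 = R
  J(9) - B(1) = (9-1) mod 26 = 8 = I
  H(7) - E(4) = (7-4) mod 26 = 3 = D
  O(14) - I(8) = (14-8) mod 26 = 6 = G
  F(5) - B(1) = (5-1) mod 26 = 4 = E
Plaintext: BRIDGE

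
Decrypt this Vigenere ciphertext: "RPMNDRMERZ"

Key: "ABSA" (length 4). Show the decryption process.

Step 1: Key 'ABSA' has length 4. Extended key: ABSAABSAAB
Step 2: Decrypt each position:
  R(17) - A(0) = 17 = R
  P(15) - B(1) = 14 = O
  M(12) - S(18) = 20 = U
  N(13) - A(0) = 13 = N
  D(3) - A(0) = 3 = D
  R(17) - B(1) = 16 = Q
  M(12) - S(18) = 20 = U
  E(4) - A(0) = 4 = E
  R(17) - A(0) = 17 = R
  Z(25) - B(1) = 24 = Y
Plaintext: ROUNDQUERY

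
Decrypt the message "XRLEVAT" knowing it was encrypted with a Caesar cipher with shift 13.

Step 1: Reverse the shift by subtracting 13 from each letter position.
  X (position 23) -> position (23-13) mod 26 = 10 -> K
  R (position 17) -> position (17-13) mod 26 = 4 -> E
  L (position 11) -> position (11-13) mod 26 = 24 -> Y
  E (position 4) -> position (4-13) mod 26 = 17 -> R
  V (position 21) -> position (21-13) mod 26 = 8 -> I
  A (position 0) -> position (0-13) mod 26 = 13 -> N
  T (position 19) -> position (19-13) mod 26 = 6 -> G
Decrypted message: KEYRING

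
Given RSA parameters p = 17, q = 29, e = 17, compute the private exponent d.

Step 1: n = 17 * 29 = 493.
Step 2: phi(n) = 16 * 28 = 448.
Step 3: Find d such that 17 * d = 1 (mod 448).
Step 4: d = 17^(-1) mod 448 = 369.
Verification: 17 * 369 = 6273 = 14 * 448 + 1.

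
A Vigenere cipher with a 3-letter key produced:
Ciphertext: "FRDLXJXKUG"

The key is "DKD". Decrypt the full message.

Step 1: Key 'DKD' has length 3. Extended key: DKDDKDDKDD
Step 2: Decrypt each position:
  F(5) - D(3) = 2 = C
  R(17) - K(10) = 7 = H
  D(3) - D(3) = 0 = A
  L(11) - D(3) = 8 = I
  X(23) - K(10) = 13 = N
  J(9) - D(3) = 6 = G
  X(23) - D(3) = 20 = U
  K(10) - K(10) = 0 = A
  U(20) - D(3) = 17 = R
  G(6) - D(3) = 3 = D
Plaintext: CHAINGUARD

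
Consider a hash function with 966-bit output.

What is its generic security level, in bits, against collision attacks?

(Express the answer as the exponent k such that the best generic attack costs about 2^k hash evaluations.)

Step 1: The hash has a 966-bit output.
Step 2: Collision resistance means it should be infeasible to find any x != y with h(x) = h(y).
By the birthday bound, a generic collision search succeeds after about sqrt(2^966) = 2^(966/2) = 2^483 evaluations.
Step 3: Security level = 483 bits.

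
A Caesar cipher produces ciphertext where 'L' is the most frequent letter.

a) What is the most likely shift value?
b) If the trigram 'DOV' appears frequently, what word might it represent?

Step 1: In English, 'E' is the most frequent letter (12.7%).
Step 2: The most frequent ciphertext letter is 'L' (position 11).
Step 3: Shift = (11 - 4) mod 26 = 7.
Step 4: Decrypt 'DOV' by shifting back 7:
  D -> W
  O -> H
  V -> O
Step 5: 'DOV' decrypts to 'WHO'.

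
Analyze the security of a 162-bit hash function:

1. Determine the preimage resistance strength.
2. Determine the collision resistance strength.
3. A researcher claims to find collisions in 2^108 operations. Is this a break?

Step 1: Preimage resistance requires brute-force of 2^162 operations.
Step 2: Collision resistance (birthday bound) = 2^(162/2) = 2^81.
Step 3: The claimed attack costs 2^108 operations.
Step 4: Since 2^108 >= 2^81, the claimed attack is no faster than the generic birthday attack, so this does not break collision resistance.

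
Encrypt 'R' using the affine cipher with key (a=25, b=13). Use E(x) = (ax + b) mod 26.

Step 1: Convert 'R' to number: x = 17.
Step 2: E(17) = (25 * 17 + 13) mod 26 = 438 mod 26 = 22.
Step 3: Convert 22 back to letter: W.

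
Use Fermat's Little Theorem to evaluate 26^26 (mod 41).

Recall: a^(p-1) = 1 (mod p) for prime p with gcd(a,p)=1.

Step 1: Since 41 is prime, by Fermat's Little Theorem: 26^40 = 1 (mod 41).
Step 2: Reduce exponent: 26 mod 40 = 26.
Step 3: So 26^26 = 26^26 (mod 41).
Step 4: 26^26 mod 41 = 36.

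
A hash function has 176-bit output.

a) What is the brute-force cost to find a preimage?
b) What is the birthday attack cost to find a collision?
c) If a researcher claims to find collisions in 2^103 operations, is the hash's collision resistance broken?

Step 1: Preimage resistance requires brute-force of 2^176 operations.
Step 2: Collision resistance (birthday bound) = 2^(176/2) = 2^88.
Step 3: The claimed attack costs 2^103 operations.
Step 4: Since 2^103 >= 2^88, the claimed attack is no faster than the generic birthday attack, so this does not break collision resistance.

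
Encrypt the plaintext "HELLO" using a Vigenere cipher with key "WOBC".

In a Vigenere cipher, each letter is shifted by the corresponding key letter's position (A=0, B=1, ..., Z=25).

Step 1: Repeat key to match plaintext length:
  Plaintext: HELLO
  Key:       WOBCW
Step 2: Encrypt each letter:
  H(7) + W(22) = (7+22) mod 26 = 3 = D
  E(4) + O(14) = (4+14) mod 26 = 18 = S
  L(11) + B(1) = (11+1) mod 26 = 12 = M
  L(11) + C(2) = (11+2) mod 26 = 13 = N
  O(14) + W(22) = (14+22) mod 26 = 10 = K
Ciphertext: DSMNK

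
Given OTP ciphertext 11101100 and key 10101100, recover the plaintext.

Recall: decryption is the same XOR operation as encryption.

Step 1: XOR ciphertext with key:
  Ciphertext: 11101100
  Key:        10101100
  XOR:        01000000
Step 2: Plaintext = 01000000 = 64 in decimal.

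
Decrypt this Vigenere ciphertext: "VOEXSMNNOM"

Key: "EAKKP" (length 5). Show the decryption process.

Step 1: Key 'EAKKP' has length 5. Extended key: EAKKPEAKKP
Step 2: Decrypt each position:
  V(21) - E(4) = 17 = R
  O(14) - A(0) = 14 = O
  E(4) - K(10) = 20 = U
  X(23) - K(10) = 13 = N
  S(18) - P(15) = 3 = D
  M(12) - E(4) = 8 = I
  N(13) - A(0) = 13 = N
  N(13) - K(10) = 3 = D
  O(14) - K(10) = 4 = E
  M(12) - P(15) = 23 = X
Plaintext: ROUNDINDEX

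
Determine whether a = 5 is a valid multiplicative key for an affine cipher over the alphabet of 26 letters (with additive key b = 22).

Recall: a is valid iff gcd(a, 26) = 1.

Step 1: Compute gcd(5, 26).
Step 2: gcd(5, 26) = 1.
Since gcd = 1, 5 is coprime with 26, so it is a valid key.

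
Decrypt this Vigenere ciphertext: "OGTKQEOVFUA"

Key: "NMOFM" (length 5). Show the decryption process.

Step 1: Key 'NMOFM' has length 5. Extended key: NMOFMNMOFMN
Step 2: Decrypt each position:
  O(14) - N(13) = 1 = B
  G(6) - M(12) = 20 = U
  T(19) - O(14) = 5 = F
  K(10) - F(5) = 5 = F
  Q(16) - M(12) = 4 = E
  E(4) - N(13) = 17 = R
  O(14) - M(12) = 2 = C
  V(21) - O(14) = 7 = H
  F(5) - F(5) = 0 = A
  U(20) - M(12) = 8 = I
  A(0) - N(13) = 13 = N
Plaintext: BUFFERCHAIN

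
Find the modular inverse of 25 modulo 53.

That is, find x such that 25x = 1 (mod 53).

Step 1: We need x such that 25 * x = 1 (mod 53).
Step 2: Using the extended Euclidean algorithm or trial:
  25 * 17 = 425 = 8 * 53 + 1.
Step 3: Since 425 mod 53 = 1, the inverse is x = 17.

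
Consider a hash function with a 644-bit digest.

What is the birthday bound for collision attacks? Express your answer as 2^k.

Step 1: The birthday paradox gives collision probability ~50% after sqrt(2^n) = 2^(n/2) hashes.
Step 2: For 644-bit output: 2^(644/2) = 2^322.
Step 3: Approximately 2^322 hash computations needed.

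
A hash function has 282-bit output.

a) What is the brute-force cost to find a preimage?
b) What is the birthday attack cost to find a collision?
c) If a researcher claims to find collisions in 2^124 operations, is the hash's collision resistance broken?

Step 1: Preimage resistance requires brute-force of 2^282 operations.
Step 2: Collision resistance (birthday bound) = 2^(282/2) = 2^141.
Step 3: The claimed attack costs 2^124 operations.
Step 4: Since 2^124 < 2^141, the claimed attack beats the generic birthday bound, so collision resistance is broken.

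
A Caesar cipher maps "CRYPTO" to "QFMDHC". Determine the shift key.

Step 1: Compare first letters: C (position 2) -> Q (position 16).
Step 2: Shift = (16 - 2) mod 26 = 14.
The shift value is 14.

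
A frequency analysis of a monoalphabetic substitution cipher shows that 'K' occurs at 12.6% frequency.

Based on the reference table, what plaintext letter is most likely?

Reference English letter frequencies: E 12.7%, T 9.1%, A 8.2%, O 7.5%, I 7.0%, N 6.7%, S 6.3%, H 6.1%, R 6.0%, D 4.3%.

Step 1: The observed frequency is 12.6%.
Step 2: Compare with English frequencies:
  E: 12.7% (difference: 0.1%) <-- closest
  T: 9.1% (difference: 3.5%)
  A: 8.2% (difference: 4.4%)
  O: 7.5% (difference: 5.1%)
  I: 7.0% (difference: 5.6%)
  N: 6.7% (difference: 5.9%)
  S: 6.3% (difference: 6.3%)
  H: 6.1% (difference: 6.5%)
  R: 6.0% (difference: 6.6%)
  D: 4.3% (difference: 8.3%)
Step 3: 'K' most likely represents 'E' (frequency 12.7%).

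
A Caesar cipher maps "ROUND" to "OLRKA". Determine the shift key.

Step 1: Compare first letters: R (position 17) -> O (position 14).
Step 2: Shift = (14 - 17) mod 26 = 23.
The shift value is 23.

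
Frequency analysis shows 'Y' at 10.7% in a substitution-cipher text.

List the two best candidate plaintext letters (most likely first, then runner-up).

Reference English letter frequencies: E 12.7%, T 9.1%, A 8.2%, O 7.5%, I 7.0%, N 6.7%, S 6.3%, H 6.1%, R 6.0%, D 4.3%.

Step 1: Observed frequency of 'Y' is 10.7%.
Step 2: Compute distances to each reference frequency and sort:
  T (9.1%): difference = 1.6% <-- BEST
  E (12.7%): difference = 2.0% <-- RUNNER-UP
  A (8.2%): difference = 2.5%
  O (7.5%): difference = 3.2%
  I (7.0%): difference = 3.7%
Step 3: Most likely is 'T' (9.1%, diff 1.6%); second most likely is 'E' (12.7%, diff 2.0%).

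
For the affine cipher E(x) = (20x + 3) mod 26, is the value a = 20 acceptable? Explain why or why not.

Step 1: Compute gcd(20, 26).
Step 2: gcd(20, 26) = 2.
Since gcd = 2 != 1, 20 shares a common factor with 26, so it cannot be used.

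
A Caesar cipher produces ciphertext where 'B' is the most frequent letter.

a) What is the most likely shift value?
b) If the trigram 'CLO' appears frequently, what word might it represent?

Step 1: In English, 'E' is the most frequent letter (12.7%).
Step 2: The most frequent ciphertext letter is 'B' (position 1).
Step 3: Shift = (1 - 4) mod 26 = 23.
Step 4: Decrypt 'CLO' by shifting back 23:
  C -> F
  L -> O
  O -> R
Step 5: 'CLO' decrypts to 'FOR'.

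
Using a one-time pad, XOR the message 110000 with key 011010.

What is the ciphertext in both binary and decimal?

Step 1: Write out the XOR operation bit by bit:
  Message: 110000
  Key:     011010
  XOR:     101010
Step 2: Convert to decimal: 101010 = 42.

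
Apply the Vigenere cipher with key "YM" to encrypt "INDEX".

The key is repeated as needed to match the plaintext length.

Step 1: Repeat key to match plaintext length:
  Plaintext: INDEX
  Key:       YMYMY
Step 2: Encrypt each letter:
  I(8) + Y(24) = (8+24) mod 26 = 6 = G
  N(13) + M(12) = (13+12) mod 26 = 25 = Z
  D(3) + Y(24) = (3+24) mod 26 = 1 = B
  E(4) + M(12) = (4+12) mod 26 = 16 = Q
  X(23) + Y(24) = (23+24) mod 26 = 21 = V
Ciphertext: GZBQV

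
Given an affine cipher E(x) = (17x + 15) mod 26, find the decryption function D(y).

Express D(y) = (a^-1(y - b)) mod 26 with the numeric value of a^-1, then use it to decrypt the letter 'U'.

Step 1: Find a^-1, the modular inverse of 17 mod 26.
Step 2: We need 17 * a^-1 = 1 (mod 26).
Step 3: 17 * 23 = 391 = 15 * 26 + 1, so a^-1 = 23.
Step 4: D(y) = 23(y - 15) mod 26.
Step 5: Apply to 'U' (y = 20): D(20) = 23 * (20 - 15) mod 26 = 23 * 5 mod 26 = 11 -> 'L'.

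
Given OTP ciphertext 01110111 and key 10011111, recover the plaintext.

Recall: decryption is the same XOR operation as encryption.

Step 1: XOR ciphertext with key:
  Ciphertext: 01110111
  Key:        10011111
  XOR:        11101000
Step 2: Plaintext = 11101000 = 232 in decimal.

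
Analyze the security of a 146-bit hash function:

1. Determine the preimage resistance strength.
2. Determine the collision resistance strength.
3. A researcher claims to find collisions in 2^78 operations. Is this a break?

Step 1: Preimage resistance requires brute-force of 2^146 operations.
Step 2: Collision resistance (birthday bound) = 2^(146/2) = 2^73.
Step 3: The claimed attack costs 2^78 operations.
Step 4: Since 2^78 >= 2^73, the claimed attack is no faster than the generic birthday attack, so this does not break collision resistance.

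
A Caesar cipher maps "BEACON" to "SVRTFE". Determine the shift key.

Step 1: Compare first letters: B (position 1) -> S (position 18).
Step 2: Shift = (18 - 1) mod 26 = 17.
The shift value is 17.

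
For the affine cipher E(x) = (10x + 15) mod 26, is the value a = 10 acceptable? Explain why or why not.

Step 1: Compute gcd(10, 26).
Step 2: gcd(10, 26) = 2.
Since gcd = 2 != 1, 10 shares a common factor with 26, so it cannot be used.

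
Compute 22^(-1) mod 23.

Step 1: We need x such that 22 * x = 1 (mod 23).
Step 2: Using the extended Euclidean algorithm or trial:
  22 * 22 = 484 = 21 * 23 + 1.
Step 3: Since 484 mod 23 = 1, the inverse is x = 22.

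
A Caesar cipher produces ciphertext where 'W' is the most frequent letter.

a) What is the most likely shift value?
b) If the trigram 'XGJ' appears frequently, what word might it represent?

Step 1: In English, 'E' is the most frequent letter (12.7%).
Step 2: The most frequent ciphertext letter is 'W' (position 22).
Step 3: Shift = (22 - 4) mod 26 = 18.
Step 4: Decrypt 'XGJ' by shifting back 18:
  X -> F
  G -> O
  J -> R
Step 5: 'XGJ' decrypts to 'FOR'.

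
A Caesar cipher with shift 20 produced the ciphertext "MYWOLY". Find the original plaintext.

Step 1: Reverse the shift by subtracting 20 from each letter position.
  M (position 12) -> position (12-20) mod 26 = 18 -> S
  Y (position 24) -> position (24-20) mod 26 = 4 -> E
  W (position 22) -> position (22-20) mod 26 = 2 -> C
  O (position 14) -> position (14-20) mod 26 = 20 -> U
  L (position 11) -> position (11-20) mod 26 = 17 -> R
  Y (position 24) -> position (24-20) mod 26 = 4 -> E
Decrypted message: SECURE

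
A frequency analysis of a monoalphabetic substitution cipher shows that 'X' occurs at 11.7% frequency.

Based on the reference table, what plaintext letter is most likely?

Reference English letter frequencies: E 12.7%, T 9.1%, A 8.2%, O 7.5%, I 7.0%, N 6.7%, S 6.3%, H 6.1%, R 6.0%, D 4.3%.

Step 1: The observed frequency is 11.7%.
Step 2: Compare with English frequencies:
  E: 12.7% (difference: 1.0%) <-- closest
  T: 9.1% (difference: 2.6%)
  A: 8.2% (difference: 3.5%)
  O: 7.5% (difference: 4.2%)
  I: 7.0% (difference: 4.7%)
  N: 6.7% (difference: 5.0%)
  S: 6.3% (difference: 5.4%)
  H: 6.1% (difference: 5.6%)
  R: 6.0% (difference: 5.7%)
  D: 4.3% (difference: 7.4%)
Step 3: 'X' most likely represents 'E' (frequency 12.7%).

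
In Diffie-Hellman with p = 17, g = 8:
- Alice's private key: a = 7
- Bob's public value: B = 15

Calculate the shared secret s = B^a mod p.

Step 1: s = B^a mod p = 15^7 mod 17.
  15^1 mod 17 = 15
  15^2 mod 17 = (15 * 15) mod 17 = 4
  15^3 mod 17 = (4 * 15) mod 17 = 9
  15^4 mod 17 = (9 * 15) mod 17 = 16
  15^5 mod 17 = (16 * 15) mod 17 = 2
  15^6 mod 17 = (2 * 15) mod 17 = 13
  15^7 mod 17 = (13 * 15) mod 17 = 8
Result: shared secret = 8.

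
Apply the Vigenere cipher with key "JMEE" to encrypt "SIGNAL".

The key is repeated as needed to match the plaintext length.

Step 1: Repeat key to match plaintext length:
  Plaintext: SIGNAL
  Key:       JMEEJM
Step 2: Encrypt each letter:
  S(18) + J(9) = (18+9) mod 26 = 1 = B
  I(8) + M(12) = (8+12) mod 26 = 20 = U
  G(6) + E(4) = (6+4) mod 26 = 10 = K
  N(13) + E(4) = (13+4) mod 26 = 17 = R
  A(0) + J(9) = (0+9) mod 26 = 9 = J
  L(11) + M(12) = (11+12) mod 26 = 23 = X
Ciphertext: BUKRJX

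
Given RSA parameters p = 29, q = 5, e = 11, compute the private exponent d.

Step 1: n = 29 * 5 = 145.
Step 2: phi(n) = 28 * 4 = 112.
Step 3: Find d such that 11 * d = 1 (mod 112).
Step 4: d = 11^(-1) mod 112 = 51.
Verification: 11 * 51 = 561 = 5 * 112 + 1.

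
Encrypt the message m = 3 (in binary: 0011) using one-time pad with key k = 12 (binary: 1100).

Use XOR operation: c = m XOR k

Step 1: Write out the XOR operation bit by bit:
  Message: 0011
  Key:     1100
  XOR:     1111
Step 2: Convert to decimal: 1111 = 15.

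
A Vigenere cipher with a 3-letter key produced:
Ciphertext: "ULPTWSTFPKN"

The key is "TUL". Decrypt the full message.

Step 1: Key 'TUL' has length 3. Extended key: TULTULTULTU
Step 2: Decrypt each position:
  U(20) - T(19) = 1 = B
  L(11) - U(20) = 17 = R
  P(15) - L(11) = 4 = E
  T(19) - T(19) = 0 = A
  W(22) - U(20) = 2 = C
  S(18) - L(11) = 7 = H
  T(19) - T(19) = 0 = A
  F(5) - U(20) = 11 = L
  P(15) - L(11) = 4 = E
  K(10) - T(19) = 17 = R
  N(13) - U(20) = 19 = T
Plaintext: BREACHALERT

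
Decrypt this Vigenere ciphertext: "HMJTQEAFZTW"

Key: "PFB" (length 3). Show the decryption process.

Step 1: Key 'PFB' has length 3. Extended key: PFBPFBPFBPF
Step 2: Decrypt each position:
  H(7) - P(15) = 18 = S
  M(12) - F(5) = 7 = H
  J(9) - B(1) = 8 = I
  T(19) - P(15) = 4 = E
  Q(16) - F(5) = 11 = L
  E(4) - B(1) = 3 = D
  A(0) - P(15) = 11 = L
  F(5) - F(5) = 0 = A
  Z(25) - B(1) = 24 = Y
  T(19) - P(15) = 4 = E
  W(22) - F(5) = 17 = R
Plaintext: SHIELDLAYER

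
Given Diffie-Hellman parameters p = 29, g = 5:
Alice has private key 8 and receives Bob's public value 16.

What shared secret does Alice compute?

Step 1: s = B^a mod p = 16^8 mod 29.
  16^1 mod 29 = 16
  16^2 mod 29 = (16 * 16) mod 29 = 24
  16^3 mod 29 = (24 * 16) mod 29 = 7
  16^4 mod 29 = (7 * 16) mod 29 = 25
  16^5 mod 29 = (25 * 16) mod 29 = 23
  16^6 mod 29 = (23 * 16) mod 29 = 20
  16^7 mod 29 = (20 * 16) mod 29 = 1
  16^8 mod 29 = (1 * 16) mod 29 = 16
Result: shared secret = 16.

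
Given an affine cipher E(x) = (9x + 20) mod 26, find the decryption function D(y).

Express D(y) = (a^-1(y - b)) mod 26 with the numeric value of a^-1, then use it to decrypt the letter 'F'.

Step 1: Find a^-1, the modular inverse of 9 mod 26.
Step 2: We need 9 * a^-1 = 1 (mod 26).
Step 3: 9 * 3 = 27 = 1 * 26 + 1, so a^-1 = 3.
Step 4: D(y) = 3(y - 20) mod 26.
Step 5: Apply to 'F' (y = 5): D(5) = 3 * (5 - 20) mod 26 = 3 * -15 mod 26 = 7 -> 'H'.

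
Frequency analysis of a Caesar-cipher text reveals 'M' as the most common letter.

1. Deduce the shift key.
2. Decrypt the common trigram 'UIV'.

Step 1: In English, 'E' is the most frequent letter (12.7%).
Step 2: The most frequent ciphertext letter is 'M' (position 12).
Step 3: Shift = (12 - 4) mod 26 = 8.
Step 4: Decrypt 'UIV' by shifting back 8:
  U -> M
  I -> A
  V -> N
Step 5: 'UIV' decrypts to 'MAN'.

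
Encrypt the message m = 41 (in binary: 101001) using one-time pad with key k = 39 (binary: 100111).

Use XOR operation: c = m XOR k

Step 1: Write out the XOR operation bit by bit:
  Message: 101001
  Key:     100111
  XOR:     001110
Step 2: Convert to decimal: 001110 = 14.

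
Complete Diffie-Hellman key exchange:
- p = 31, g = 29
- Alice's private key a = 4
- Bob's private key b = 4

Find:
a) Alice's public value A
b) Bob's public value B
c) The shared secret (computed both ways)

Step 1: A = g^a mod p = 29^4 mod 31 = 16.
Step 2: B = g^b mod p = 29^4 mod 31 = 16.
Step 3: Alice computes s = B^a mod p = 16^4 mod 31 = 2.
Step 4: Bob computes s = A^b mod p = 16^4 mod 31 = 2.
Both sides agree: shared secret = 2.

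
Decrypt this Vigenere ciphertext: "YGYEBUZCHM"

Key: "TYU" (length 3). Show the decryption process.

Step 1: Key 'TYU' has length 3. Extended key: TYUTYUTYUT
Step 2: Decrypt each position:
  Y(24) - T(19) = 5 = F
  G(6) - Y(24) = 8 = I
  Y(24) - U(20) = 4 = E
  E(4) - T(19) = 11 = L
  B(1) - Y(24) = 3 = D
  U(20) - U(20) = 0 = A
  Z(25) - T(19) = 6 = G
  C(2) - Y(24) = 4 = E
  H(7) - U(20) = 13 = N
  M(12) - T(19) = 19 = T
Plaintext: FIELDAGENT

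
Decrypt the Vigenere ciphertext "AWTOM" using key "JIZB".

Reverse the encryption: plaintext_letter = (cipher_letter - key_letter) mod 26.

Step 1: Extend key: JIZBJ
Step 2: Decrypt each letter (c - k) mod 26:
  A(0) - J(9) = (0-9) mod 26 = 17 = R
  W(22) - I(8) = (22-8) mod 26 = 14 = O
  T(19) - Z(25) = (19-25) mod 26 = 20 = U
  O(14) - B(1) = (14-1) mod 26 = 13 = N
  M(12) - J(9) = (12-9) mod 26 = 3 = D
Plaintext: ROUND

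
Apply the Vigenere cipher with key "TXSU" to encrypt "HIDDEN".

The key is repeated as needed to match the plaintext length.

Step 1: Repeat key to match plaintext length:
  Plaintext: HIDDEN
  Key:       TXSUTX
Step 2: Encrypt each letter:
  H(7) + T(19) = (7+19) mod 26 = 0 = A
  I(8) + X(23) = (8+23) mod 26 = 5 = F
  D(3) + S(18) = (3+18) mod 26 = 21 = V
  D(3) + U(20) = (3+20) mod 26 = 23 = X
  E(4) + T(19) = (4+19) mod 26 = 23 = X
  N(13) + X(23) = (13+23) mod 26 = 10 = K
Ciphertext: AFVXXK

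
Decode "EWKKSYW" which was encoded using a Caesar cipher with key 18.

Step 1: Reverse the shift by subtracting 18 from each letter position.
  E (position 4) -> position (4-18) mod 26 = 12 -> M
  W (position 22) -> position (22-18) mod 26 = 4 -> E
  K (position 10) -> position (10-18) mod 26 = 18 -> S
  K (position 10) -> position (10-18) mod 26 = 18 -> S
  S (position 18) -> position (18-18) mod 26 = 0 -> A
  Y (position 24) -> position (24-18) mod 26 = 6 -> G
  W (position 22) -> position (22-18) mod 26 = 4 -> E
Decrypted message: MESSAGE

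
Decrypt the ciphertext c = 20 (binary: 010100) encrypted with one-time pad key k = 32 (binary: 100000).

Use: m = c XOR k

Step 1: XOR ciphertext with key:
  Ciphertext: 010100
  Key:        100000
  XOR:        110100
Step 2: Plaintext = 110100 = 52 in decimal.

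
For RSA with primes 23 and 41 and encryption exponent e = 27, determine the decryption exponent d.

Step 1: n = 23 * 41 = 943.
Step 2: phi(n) = 22 * 40 = 880.
Step 3: Find d such that 27 * d = 1 (mod 880).
Step 4: d = 27^(-1) mod 880 = 163.
Verification: 27 * 163 = 4401 = 5 * 880 + 1.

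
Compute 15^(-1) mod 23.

Step 1: We need x such that 15 * x = 1 (mod 23).
Step 2: Using the extended Euclidean algorithm or trial:
  15 * 20 = 300 = 13 * 23 + 1.
Step 3: Since 300 mod 23 = 1, the inverse is x = 20.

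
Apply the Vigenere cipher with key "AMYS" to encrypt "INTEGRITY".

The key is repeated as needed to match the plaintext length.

Step 1: Repeat key to match plaintext length:
  Plaintext: INTEGRITY
  Key:       AMYSAMYSA
Step 2: Encrypt each letter:
  I(8) + A(0) = (8+0) mod 26 = 8 = I
  N(13) + M(12) = (13+12) mod 26 = 25 = Z
  T(19) + Y(24) = (19+24) mod 26 = 17 = R
  E(4) + S(18) = (4+18) mod 26 = 22 = W
  G(6) + A(0) = (6+0) mod 26 = 6 = G
  R(17) + M(12) = (17+12) mod 26 = 3 = D
  I(8) + Y(24) = (8+24) mod 26 = 6 = G
  T(19) + S(18) = (19+18) mod 26 = 11 = L
  Y(24) + A(0) = (24+0) mod 26 = 24 = Y
Ciphertext: IZRWGDGLY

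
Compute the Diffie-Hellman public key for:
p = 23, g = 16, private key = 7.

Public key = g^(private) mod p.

Step 1: A = g^a mod p = 16^7 mod 23.
  16^1 mod 23 = 16
  16^2 mod 23 = (16 * 16) mod 23 = 3
  16^3 mod 23 = (3 * 16) mod 23 = 2
  16^4 mod 23 = (2 * 16) mod 23 = 9
  16^5 mod 23 = (9 * 16) mod 23 = 6
  16^6 mod 23 = (6 * 16) mod 23 = 4
  16^7 mod 23 = (4 * 16) mod 23 = 18
Result: A = 18.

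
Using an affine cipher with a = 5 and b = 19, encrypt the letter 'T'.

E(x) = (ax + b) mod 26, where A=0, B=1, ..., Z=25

Step 1: Convert 'T' to number: x = 19.
Step 2: E(19) = (5 * 19 + 19) mod 26 = 114 mod 26 = 10.
Step 3: Convert 10 back to letter: K.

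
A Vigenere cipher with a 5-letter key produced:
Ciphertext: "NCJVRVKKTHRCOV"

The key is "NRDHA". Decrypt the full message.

Step 1: Key 'NRDHA' has length 5. Extended key: NRDHANRDHANRDH
Step 2: Decrypt each position:
  N(13) - N(13) = 0 = A
  C(2) - R(17) = 11 = L
  J(9) - D(3) = 6 = G
  V(21) - H(7) = 14 = O
  R(17) - A(0) = 17 = R
  V(21) - N(13) = 8 = I
  K(10) - R(17) = 19 = T
  K(10) - D(3) = 7 = H
  T(19) - H(7) = 12 = M
  H(7) - A(0) = 7 = H
  R(17) - N(13) = 4 = E
  C(2) - R(17) = 11 = L
  O(14) - D(3) = 11 = L
  V(21) - H(7) = 14 = O
Plaintext: ALGORITHMHELLO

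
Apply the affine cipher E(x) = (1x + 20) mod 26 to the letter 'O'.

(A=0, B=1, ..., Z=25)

Step 1: Convert 'O' to number: x = 14.
Step 2: E(14) = (1 * 14 + 20) mod 26 = 34 mod 26 = 8.
Step 3: Convert 8 back to letter: I.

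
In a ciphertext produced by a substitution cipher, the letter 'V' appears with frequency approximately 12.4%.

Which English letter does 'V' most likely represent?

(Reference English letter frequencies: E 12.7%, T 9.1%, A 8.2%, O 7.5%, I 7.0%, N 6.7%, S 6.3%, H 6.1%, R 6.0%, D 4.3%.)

Step 1: The observed frequency is 12.4%.
Step 2: Compare with English frequencies:
  E: 12.7% (difference: 0.3%) <-- closest
  T: 9.1% (difference: 3.3%)
  A: 8.2% (difference: 4.2%)
  O: 7.5% (difference: 4.9%)
  I: 7.0% (difference: 5.4%)
  N: 6.7% (difference: 5.7%)
  S: 6.3% (difference: 6.1%)
  H: 6.1% (difference: 6.3%)
  R: 6.0% (difference: 6.4%)
  D: 4.3% (difference: 8.1%)
Step 3: 'V' most likely represents 'E' (frequency 12.7%).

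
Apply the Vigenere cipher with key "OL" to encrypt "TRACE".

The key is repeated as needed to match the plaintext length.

Step 1: Repeat key to match plaintext length:
  Plaintext: TRACE
  Key:       OLOLO
Step 2: Encrypt each letter:
  T(19) + O(14) = (19+14) mod 26 = 7 = H
  R(17) + L(11) = (17+11) mod 26 = 2 = C
  A(0) + O(14) = (0+14) mod 26 = 14 = O
  C(2) + L(11) = (2+11) mod 26 = 13 = N
  E(4) + O(14) = (4+14) mod 26 = 18 = S
Ciphertext: HCONS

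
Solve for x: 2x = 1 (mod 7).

Step 1: We need x such that 2 * x = 1 (mod 7).
Step 2: Using the extended Euclidean algorithm or trial:
  2 * 4 = 8 = 1 * 7 + 1.
Step 3: Since 8 mod 7 = 1, the inverse is x = 4.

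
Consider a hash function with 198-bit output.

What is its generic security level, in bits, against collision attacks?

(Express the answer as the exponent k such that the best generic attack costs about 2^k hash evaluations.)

Step 1: The hash has a 198-bit output.
Step 2: Collision resistance means it should be infeasible to find any x != y with h(x) = h(y).
By the birthday bound, a generic collision search succeeds after about sqrt(2^198) = 2^(198/2) = 2^99 evaluations.
Step 3: Security level = 99 bits.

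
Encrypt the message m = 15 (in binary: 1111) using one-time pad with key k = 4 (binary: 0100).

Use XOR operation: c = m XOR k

Step 1: Write out the XOR operation bit by bit:
  Message: 1111
  Key:     0100
  XOR:     1011
Step 2: Convert to decimal: 1011 = 11.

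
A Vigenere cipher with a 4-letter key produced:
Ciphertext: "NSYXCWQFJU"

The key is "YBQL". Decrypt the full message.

Step 1: Key 'YBQL' has length 4. Extended key: YBQLYBQLYB
Step 2: Decrypt each position:
  N(13) - Y(24) = 15 = P
  S(18) - B(1) = 17 = R
  Y(24) - Q(16) = 8 = I
  X(23) - L(11) = 12 = M
  C(2) - Y(24) = 4 = E
  W(22) - B(1) = 21 = V
  Q(16) - Q(16) = 0 = A
  F(5) - L(11) = 20 = U
  J(9) - Y(24) = 11 = L
  U(20) - B(1) = 19 = T
Plaintext: PRIMEVAULT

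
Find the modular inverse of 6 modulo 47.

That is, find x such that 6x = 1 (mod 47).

Step 1: We need x such that 6 * x = 1 (mod 47).
Step 2: Using the extended Euclidean algorithm or trial:
  6 * 8 = 48 = 1 * 47 + 1.
Step 3: Since 48 mod 47 = 1, the inverse is x = 8.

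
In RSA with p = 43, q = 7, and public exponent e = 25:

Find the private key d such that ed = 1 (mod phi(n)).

Step 1: n = 43 * 7 = 301.
Step 2: phi(n) = 42 * 6 = 252.
Step 3: Find d such that 25 * d = 1 (mod 252).
Step 4: d = 25^(-1) mod 252 = 121.
Verification: 25 * 121 = 3025 = 12 * 252 + 1.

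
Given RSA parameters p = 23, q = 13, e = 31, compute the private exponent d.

Step 1: n = 23 * 13 = 299.
Step 2: phi(n) = 22 * 12 = 264.
Step 3: Find d such that 31 * d = 1 (mod 264).
Step 4: d = 31^(-1) mod 264 = 247.
Verification: 31 * 247 = 7657 = 29 * 264 + 1.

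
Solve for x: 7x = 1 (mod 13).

Step 1: We need x such that 7 * x = 1 (mod 13).
Step 2: Using the extended Euclidean algorithm or trial:
  7 * 2 = 14 = 1 * 13 + 1.
Step 3: Since 14 mod 13 = 1, the inverse is x = 2.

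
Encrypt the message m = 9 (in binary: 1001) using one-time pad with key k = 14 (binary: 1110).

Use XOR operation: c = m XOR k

Step 1: Write out the XOR operation bit by bit:
  Message: 1001
  Key:     1110
  XOR:     0111
Step 2: Convert to decimal: 0111 = 7.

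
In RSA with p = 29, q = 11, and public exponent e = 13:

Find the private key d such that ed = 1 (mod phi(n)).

Step 1: n = 29 * 11 = 319.
Step 2: phi(n) = 28 * 10 = 280.
Step 3: Find d such that 13 * d = 1 (mod 280).
Step 4: d = 13^(-1) mod 280 = 237.
Verification: 13 * 237 = 3081 = 11 * 280 + 1.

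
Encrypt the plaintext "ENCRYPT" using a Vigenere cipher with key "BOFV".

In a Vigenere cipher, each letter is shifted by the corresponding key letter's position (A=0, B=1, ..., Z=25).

Step 1: Repeat key to match plaintext length:
  Plaintext: ENCRYPT
  Key:       BOFVBOF
Step 2: Encrypt each letter:
  E(4) + B(1) = (4+1) mod 26 = 5 = F
  N(13) + O(14) = (13+14) mod 26 = 1 = B
  C(2) + F(5) = (2+5) mod 26 = 7 = H
  R(17) + V(21) = (17+21) mod 26 = 12 = M
  Y(24) + B(1) = (24+1) mod 26 = 25 = Z
  P(15) + O(14) = (15+14) mod 26 = 3 = D
  T(19) + F(5) = (19+5) mod 26 = 24 = Y
Ciphertext: FBHMZDY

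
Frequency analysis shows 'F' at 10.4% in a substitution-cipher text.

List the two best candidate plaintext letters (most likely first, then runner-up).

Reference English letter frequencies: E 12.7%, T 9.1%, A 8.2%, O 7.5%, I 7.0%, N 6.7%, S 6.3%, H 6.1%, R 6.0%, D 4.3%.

Step 1: Observed frequency of 'F' is 10.4%.
Step 2: Compute distances to each reference frequency and sort:
  T (9.1%): difference = 1.3% <-- BEST
  A (8.2%): difference = 2.2% <-- RUNNER-UP
  E (12.7%): difference = 2.3%
  O (7.5%): difference = 2.9%
  I (7.0%): difference = 3.4%
Step 3: Most likely is 'T' (9.1%, diff 1.3%); second most likely is 'A' (8.2%, diff 2.2%).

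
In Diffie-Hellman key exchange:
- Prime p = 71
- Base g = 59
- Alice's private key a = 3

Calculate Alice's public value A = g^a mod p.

Step 1: A = g^a mod p = 59^3 mod 71.
  59^1 mod 71 = 59
  59^2 mod 71 = (59 * 59) mod 71 = 2
  59^3 mod 71 = (2 * 59) mod 71 = 47
Result: A = 47.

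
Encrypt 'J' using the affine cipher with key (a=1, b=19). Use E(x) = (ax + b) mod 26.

Step 1: Convert 'J' to number: x = 9.
Step 2: E(9) = (1 * 9 + 19) mod 26 = 28 mod 26 = 2.
Step 3: Convert 2 back to letter: C.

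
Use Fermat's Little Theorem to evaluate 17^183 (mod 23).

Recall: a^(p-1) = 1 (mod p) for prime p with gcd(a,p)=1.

Step 1: Since 23 is prime, by Fermat's Little Theorem: 17^22 = 1 (mod 23).
Step 2: Reduce exponent: 183 mod 22 = 7.
Step 3: So 17^183 = 17^7 (mod 23).
Step 4: 17^7 mod 23 = 20.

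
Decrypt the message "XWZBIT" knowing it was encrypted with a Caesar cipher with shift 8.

Step 1: Reverse the shift by subtracting 8 from each letter position.
  X (position 23) -> position (23-8) mod 26 = 15 -> P
  W (position 22) -> position (22-8) mod 26 = 14 -> O
  Z (position 25) -> position (25-8) mod 26 = 17 -> R
  B (position 1) -> position (1-8) mod 26 = 19 -> T
  I (position 8) -> position (8-8) mod 26 = 0 -> A
  T (position 19) -> position (19-8) mod 26 = 11 -> L
Decrypted message: PORTAL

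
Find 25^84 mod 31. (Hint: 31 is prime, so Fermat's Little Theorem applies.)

Step 1: Since 31 is prime, by Fermat's Little Theorem: 25^30 = 1 (mod 31).
Step 2: Reduce exponent: 84 mod 30 = 24.
Step 3: So 25^84 = 25^24 (mod 31).
Step 4: 25^24 mod 31 = 1.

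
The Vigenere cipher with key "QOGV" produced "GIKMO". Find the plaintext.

Step 1: Extend key: QOGVQ
Step 2: Decrypt each letter (c - k) mod 26:
  G(6) - Q(16) = (6-16) mod 26 = 16 = Q
  I(8) - O(14) = (8-14) mod 26 = 20 = U
  K(10) - G(6) = (10-6) mod 26 = 4 = E
  M(12) - V(21) = (12-21) mod 26 = 17 = R
  O(14) - Q(16) = (14-16) mod 26 = 24 = Y
Plaintext: QUERY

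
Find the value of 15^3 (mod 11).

Step 1: Compute 15^3 mod 11 step by step, reducing modulo 11 at each step.
  15^1 mod 11 = 4
  15^2 mod 11 = (4 * 15) mod 11 = 5
  15^3 mod 11 = (5 * 15) mod 11 = 9
Step 2: Result = 9.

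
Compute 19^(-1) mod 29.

Step 1: We need x such that 19 * x = 1 (mod 29).
Step 2: Using the extended Euclidean algorithm or trial:
  19 * 26 = 494 = 17 * 29 + 1.
Step 3: Since 494 mod 29 = 1, the inverse is x = 26.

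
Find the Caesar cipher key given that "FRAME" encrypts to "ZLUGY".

Step 1: Compare first letters: F (position 5) -> Z (position 25).
Step 2: Shift = (25 - 5) mod 26 = 20.
The shift value is 20.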